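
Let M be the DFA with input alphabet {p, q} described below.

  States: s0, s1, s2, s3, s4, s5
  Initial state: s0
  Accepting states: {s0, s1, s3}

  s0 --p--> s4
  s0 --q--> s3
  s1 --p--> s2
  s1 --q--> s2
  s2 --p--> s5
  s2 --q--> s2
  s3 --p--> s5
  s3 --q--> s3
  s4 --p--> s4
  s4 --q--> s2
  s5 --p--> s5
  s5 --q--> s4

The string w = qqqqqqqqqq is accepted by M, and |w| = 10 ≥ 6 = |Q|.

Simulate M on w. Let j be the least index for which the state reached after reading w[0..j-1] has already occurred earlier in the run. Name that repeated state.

s3

Run of M on w = q q q q q q q q q q:
  step 0: s0  (start)
  step 1: s3  (read q: s0→s3)
  step 2: s3  (read q: s3→s3)   ← first repeat (s3 seen earlier)
  step 3: s3  (read q: s3→s3)
  step 4: s3  (read q: s3→s3)
  step 5: s3  (read q: s3→s3)
  step 6: s3  (read q: s3→s3)
  step 7: s3  (read q: s3→s3)
  step 8: s3  (read q: s3→s3)
  step 9: s3  (read q: s3→s3)
  step 10: s3  (read q: s3→s3)

The earliest repeat is at step j = 2: M is in s3, which it already visited at step i = 1.
With |Q| = 6, pigeonhole forces a state repeat no later than step 6; the substring read between the first and second visits to that state can be pumped.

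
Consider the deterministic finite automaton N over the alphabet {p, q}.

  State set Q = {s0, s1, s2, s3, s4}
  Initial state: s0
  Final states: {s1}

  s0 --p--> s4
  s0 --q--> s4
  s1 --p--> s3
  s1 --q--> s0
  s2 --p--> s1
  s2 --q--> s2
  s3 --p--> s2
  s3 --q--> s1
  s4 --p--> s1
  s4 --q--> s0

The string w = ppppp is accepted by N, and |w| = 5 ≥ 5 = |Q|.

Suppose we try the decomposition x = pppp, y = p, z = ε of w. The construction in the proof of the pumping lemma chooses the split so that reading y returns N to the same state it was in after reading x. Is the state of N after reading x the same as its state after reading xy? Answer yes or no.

Run of N on the first 5 characters of w = p p p p p:
  step 0: s0  (start)
  step 1: s4  (read p: s0→s4)
  step 2: s1  (read p: s4→s1)
  step 3: s3  (read p: s1→s3)
  step 4: s2  (read p: s3→s2)
  step 5: s1  (read p: s2→s1)

After x (step 4): s2. After xy (step 5): s1.
They differ (s2 ≠ s1), so y is not a cycle from the state after x; this split is not the one the pumping-lemma construction produces, and pumping y need not keep the string in L(N).

no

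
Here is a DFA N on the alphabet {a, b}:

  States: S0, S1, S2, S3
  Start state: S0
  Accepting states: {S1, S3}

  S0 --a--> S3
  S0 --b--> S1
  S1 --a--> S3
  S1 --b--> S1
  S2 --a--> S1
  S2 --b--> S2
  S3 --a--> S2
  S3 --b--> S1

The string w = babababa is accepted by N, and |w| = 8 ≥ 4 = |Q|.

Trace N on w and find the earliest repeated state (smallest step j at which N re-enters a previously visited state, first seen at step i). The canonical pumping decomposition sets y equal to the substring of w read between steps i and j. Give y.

Run of N on w = b a b a b a b a:
  step 0: S0  (start)
  step 1: S1  (read b: S0→S1)
  step 2: S3  (read a: S1→S3)
  step 3: S1  (read b: S3→S1)   ← first repeat (S1 seen earlier)
  step 4: S3  (read a: S1→S3)
  step 5: S1  (read b: S3→S1)
  step 6: S3  (read a: S1→S3)
  step 7: S1  (read b: S3→S1)
  step 8: S3  (read a: S1→S3)

So i = 1, j = 3, giving x = w[0:1] = b, y = w[1:3] = ab, z = w[3:8] = ababa.
Check: |xy| = 3 ≤ 4 and |y| = 2 ≥ 1. Reading y takes N from S1 back to S1, so every xyⁱz is accepted.
Pumping length from the standard proof: p = 4 (the number of states). The repeated state found above gives |xy| = j ≤ 4 and |y| = j − i ≥ 1.

ab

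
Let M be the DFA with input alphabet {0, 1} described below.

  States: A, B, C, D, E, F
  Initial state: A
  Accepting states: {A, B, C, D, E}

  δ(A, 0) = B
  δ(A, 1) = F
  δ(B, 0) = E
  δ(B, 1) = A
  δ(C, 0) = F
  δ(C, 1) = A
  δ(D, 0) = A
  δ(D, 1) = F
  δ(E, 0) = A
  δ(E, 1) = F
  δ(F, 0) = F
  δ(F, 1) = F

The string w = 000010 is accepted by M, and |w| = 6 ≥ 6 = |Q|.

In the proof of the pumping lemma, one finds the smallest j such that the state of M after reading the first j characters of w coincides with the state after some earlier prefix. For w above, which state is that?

Run of M on w = 0 0 0 0 1 0:
  step 0: A  (start)
  step 1: B  (read 0: A→B)
  step 2: E  (read 0: B→E)
  step 3: A  (read 0: E→A)   ← first repeat (A seen earlier)
  step 4: B  (read 0: A→B)
  step 5: A  (read 1: B→A)
  step 6: B  (read 0: A→B)

The earliest repeat is at step j = 3: M is in A, which it already visited at step i = 0.

A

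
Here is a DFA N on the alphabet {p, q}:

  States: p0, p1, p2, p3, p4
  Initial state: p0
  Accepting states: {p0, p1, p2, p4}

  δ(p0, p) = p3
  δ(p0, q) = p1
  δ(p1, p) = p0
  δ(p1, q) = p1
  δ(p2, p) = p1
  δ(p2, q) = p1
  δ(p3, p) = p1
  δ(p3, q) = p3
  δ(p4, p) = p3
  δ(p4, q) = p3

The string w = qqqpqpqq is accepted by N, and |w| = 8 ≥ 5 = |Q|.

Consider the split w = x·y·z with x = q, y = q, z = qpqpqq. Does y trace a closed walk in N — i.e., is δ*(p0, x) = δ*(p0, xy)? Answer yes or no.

Run of N on the first 2 characters of w = q q:
  step 0: p0  (start)
  step 1: p1  (read q: p0→p1)
  step 2: p1  (read q: p1→p1)

After x (step 1): p1. After xy (step 2): p1.
They match, so y = q drives N around a cycle from p1 back to itself; pumping y any number of times keeps N in p1 before reading z, and xyⁱz ∈ L(N) for every i ≥ 0.

yes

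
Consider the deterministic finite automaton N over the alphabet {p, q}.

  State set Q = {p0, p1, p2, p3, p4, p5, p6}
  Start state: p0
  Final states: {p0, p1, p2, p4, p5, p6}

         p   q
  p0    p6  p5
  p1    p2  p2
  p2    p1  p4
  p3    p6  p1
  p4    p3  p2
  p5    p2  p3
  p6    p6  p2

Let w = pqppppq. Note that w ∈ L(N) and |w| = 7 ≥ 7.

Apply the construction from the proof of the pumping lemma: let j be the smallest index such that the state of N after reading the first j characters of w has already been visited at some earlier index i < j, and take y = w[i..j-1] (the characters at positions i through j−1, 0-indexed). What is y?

State sequence: p0 -p-> p6 -q-> p2 -p-> p1 -p-> p2 -p-> p1 -p-> p2 -q-> p4
First repeat at step 4: p2 was already visited.

So i = 2, j = 4, giving x = w[0:2] = pq, y = w[2:4] = pp, z = w[4:7] = ppq.
Check: |xy| = 4 ≤ 7 and |y| = 2 ≥ 1. Reading y takes N from p2 back to p2, so every xyⁱz is accepted.
The DFA has 7 states, so the proof of the pumping lemma guarantees a repeated state among the first 7+1 visited; the segment between the two visits is the pumpable y.

pp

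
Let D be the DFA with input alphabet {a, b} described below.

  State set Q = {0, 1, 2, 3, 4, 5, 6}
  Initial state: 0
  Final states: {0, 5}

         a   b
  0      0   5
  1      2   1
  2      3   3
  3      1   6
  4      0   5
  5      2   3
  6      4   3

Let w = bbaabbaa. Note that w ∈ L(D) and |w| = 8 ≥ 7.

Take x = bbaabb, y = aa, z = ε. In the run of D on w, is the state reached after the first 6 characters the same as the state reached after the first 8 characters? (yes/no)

no

Run of D on the first 8 characters of w = b b a a b b a a:
  step 0: 0  (start)
  step 1: 5  (read b: 0→5)
  step 2: 3  (read b: 5→3)
  step 3: 1  (read a: 3→1)
  step 4: 2  (read a: 1→2)
  step 5: 3  (read b: 2→3)
  step 6: 6  (read b: 3→6)
  step 7: 4  (read a: 6→4)
  step 8: 0  (read a: 4→0)

After x (step 6): 6. After xy (step 8): 0.
They differ (6 ≠ 0), so y is not a cycle from the state after x; this split is not the one the pumping-lemma construction produces, and pumping y need not keep the string in L(D).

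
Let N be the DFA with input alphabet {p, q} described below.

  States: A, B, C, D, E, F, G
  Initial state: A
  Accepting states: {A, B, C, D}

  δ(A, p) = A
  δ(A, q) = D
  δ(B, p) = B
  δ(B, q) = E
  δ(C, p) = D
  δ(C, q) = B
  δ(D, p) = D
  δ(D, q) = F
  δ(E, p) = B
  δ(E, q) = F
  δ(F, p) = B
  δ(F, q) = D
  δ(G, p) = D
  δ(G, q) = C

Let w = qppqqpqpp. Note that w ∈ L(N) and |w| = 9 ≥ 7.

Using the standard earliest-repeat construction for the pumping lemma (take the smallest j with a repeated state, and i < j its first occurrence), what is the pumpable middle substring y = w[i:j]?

p

State sequence: A -q-> D -p-> D -p-> D -q-> F -q-> D -p-> D -q-> F -p-> B -p-> B
First repeat at step 2: D was already visited.

So i = 1, j = 2, giving x = w[0:1] = q, y = w[1:2] = p, z = w[2:9] = pqqpqpp.
Check: |xy| = 2 ≤ 7 and |y| = 1 ≥ 1. Reading y takes N from D back to D, so every xyⁱz is accepted.
Since N has 7 states, any run of length ≥ 7 visits 7+1 states, so by pigeonhole some state repeats within the first 7 steps — that repeat gives the pumpable loop.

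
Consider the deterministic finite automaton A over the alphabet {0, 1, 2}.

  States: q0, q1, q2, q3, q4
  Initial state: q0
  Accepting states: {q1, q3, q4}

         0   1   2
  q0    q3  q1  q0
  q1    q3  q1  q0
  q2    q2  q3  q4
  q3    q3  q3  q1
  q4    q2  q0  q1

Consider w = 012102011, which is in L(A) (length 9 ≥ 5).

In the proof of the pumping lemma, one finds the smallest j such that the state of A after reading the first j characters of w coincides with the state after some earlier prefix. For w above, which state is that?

State sequence: q0 -0-> q3 -1-> q3 -2-> q1 -1-> q1 -0-> q3 -2-> q1 -0-> q3 -1-> q3 -1-> q3
First repeat at step 2: q3 was already visited.

The earliest repeat is at step j = 2: A is in q3, which it already visited at step i = 1.
Pumping length from the standard proof: p = 5 (the number of states). The repeated state found above gives |xy| = j ≤ 5 and |y| = j − i ≥ 1.

q3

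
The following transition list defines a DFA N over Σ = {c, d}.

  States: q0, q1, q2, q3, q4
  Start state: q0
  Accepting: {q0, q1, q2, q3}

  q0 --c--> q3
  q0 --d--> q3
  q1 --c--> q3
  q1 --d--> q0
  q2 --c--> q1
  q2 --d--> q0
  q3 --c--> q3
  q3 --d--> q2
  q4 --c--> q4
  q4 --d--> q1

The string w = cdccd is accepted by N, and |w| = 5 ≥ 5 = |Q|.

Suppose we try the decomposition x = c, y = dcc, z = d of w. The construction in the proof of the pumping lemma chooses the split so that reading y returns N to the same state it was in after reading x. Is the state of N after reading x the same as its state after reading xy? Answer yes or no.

yes

Run of N on the first 4 characters of w = c d c c:
  step 0: q0  (start)
  step 1: q3  (read c: q0→q3)
  step 2: q2  (read d: q3→q2)
  step 3: q1  (read c: q2→q1)
  step 4: q3  (read c: q1→q3)

After x (step 1): q3. After xy (step 4): q3.
They match, so y = dcc drives N around a cycle from q3 back to itself; pumping y any number of times keeps N in q3 before reading z, and xyⁱz ∈ L(N) for every i ≥ 0.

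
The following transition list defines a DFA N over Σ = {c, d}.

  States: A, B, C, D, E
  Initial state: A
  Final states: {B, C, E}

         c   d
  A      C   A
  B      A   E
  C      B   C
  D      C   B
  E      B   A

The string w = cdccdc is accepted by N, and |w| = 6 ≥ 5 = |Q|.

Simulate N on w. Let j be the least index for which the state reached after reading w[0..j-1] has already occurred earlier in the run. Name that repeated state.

C

State sequence: A -c-> C -d-> C -c-> B -c-> A -d-> A -c-> C
First repeat at step 2: C was already visited.

The earliest repeat is at step j = 2: N is in C, which it already visited at step i = 1.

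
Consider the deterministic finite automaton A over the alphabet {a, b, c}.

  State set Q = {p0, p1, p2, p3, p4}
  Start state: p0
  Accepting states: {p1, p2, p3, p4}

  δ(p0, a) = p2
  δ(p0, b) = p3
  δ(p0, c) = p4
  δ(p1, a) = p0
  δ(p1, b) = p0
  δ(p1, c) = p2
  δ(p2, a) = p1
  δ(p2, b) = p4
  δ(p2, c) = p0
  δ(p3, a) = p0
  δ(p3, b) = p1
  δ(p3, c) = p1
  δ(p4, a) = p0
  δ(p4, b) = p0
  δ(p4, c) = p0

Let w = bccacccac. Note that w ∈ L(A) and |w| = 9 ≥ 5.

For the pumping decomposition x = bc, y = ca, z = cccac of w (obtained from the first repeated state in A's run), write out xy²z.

xy^2z = bc·ca·ca·cccac = bccacacccac.
Reading y = ca takes A from p1 back to p1, so after x·y·y the machine is still in p1, and z then leads to the accepting state p4. Hence bccacacccac ∈ L(A).

bccacacccac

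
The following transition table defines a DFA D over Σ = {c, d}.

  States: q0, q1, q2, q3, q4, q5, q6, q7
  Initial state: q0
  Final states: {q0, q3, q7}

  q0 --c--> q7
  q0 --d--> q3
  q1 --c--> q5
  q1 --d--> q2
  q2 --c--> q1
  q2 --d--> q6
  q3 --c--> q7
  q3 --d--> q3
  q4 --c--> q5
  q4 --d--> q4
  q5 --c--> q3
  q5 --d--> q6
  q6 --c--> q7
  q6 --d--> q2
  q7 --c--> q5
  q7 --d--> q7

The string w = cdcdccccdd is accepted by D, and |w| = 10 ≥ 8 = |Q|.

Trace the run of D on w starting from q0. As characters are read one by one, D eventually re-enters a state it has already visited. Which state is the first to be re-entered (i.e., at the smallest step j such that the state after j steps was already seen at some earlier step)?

q7

Run of D on w = c d c d c c c c d d:
  step 0: q0  (start)
  step 1: q7  (read c: q0→q7)
  step 2: q7  (read d: q7→q7)   ← first repeat (q7 seen earlier)
  step 3: q5  (read c: q7→q5)
  step 4: q6  (read d: q5→q6)
  step 5: q7  (read c: q6→q7)
  step 6: q5  (read c: q7→q5)
  step 7: q3  (read c: q5→q3)
  step 8: q7  (read c: q3→q7)
  step 9: q7  (read d: q7→q7)
  step 10: q7  (read d: q7→q7)

The earliest repeat is at step j = 2: D is in q7, which it already visited at step i = 1.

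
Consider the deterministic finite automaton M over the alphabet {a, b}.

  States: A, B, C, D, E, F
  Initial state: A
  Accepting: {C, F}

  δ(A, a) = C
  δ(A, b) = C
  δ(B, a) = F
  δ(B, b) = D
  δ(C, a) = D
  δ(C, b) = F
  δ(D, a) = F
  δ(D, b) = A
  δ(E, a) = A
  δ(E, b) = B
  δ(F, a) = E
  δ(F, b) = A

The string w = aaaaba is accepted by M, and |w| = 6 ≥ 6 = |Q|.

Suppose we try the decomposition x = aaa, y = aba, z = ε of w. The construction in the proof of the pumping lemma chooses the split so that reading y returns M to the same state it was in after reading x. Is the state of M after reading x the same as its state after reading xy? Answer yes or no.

yes

Run of M on the first 6 characters of w = a a a a b a:
  step 0: A  (start)
  step 1: C  (read a: A→C)
  step 2: D  (read a: C→D)
  step 3: F  (read a: D→F)
  step 4: E  (read a: F→E)
  step 5: B  (read b: E→B)
  step 6: F  (read a: B→F)

After x (step 3): F. After xy (step 6): F.
They match, so y = aba drives M around a cycle from F back to itself; pumping y any number of times keeps M in F before reading z, and xyⁱz ∈ L(M) for every i ≥ 0.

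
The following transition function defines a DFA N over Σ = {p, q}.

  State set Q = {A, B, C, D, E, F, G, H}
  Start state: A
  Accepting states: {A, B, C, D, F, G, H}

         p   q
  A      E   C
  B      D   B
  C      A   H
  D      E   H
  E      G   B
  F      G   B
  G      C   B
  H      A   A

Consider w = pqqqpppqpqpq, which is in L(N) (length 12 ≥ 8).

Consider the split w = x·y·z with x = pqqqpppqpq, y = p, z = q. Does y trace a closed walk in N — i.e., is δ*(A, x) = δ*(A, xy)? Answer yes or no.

State sequence: A -p-> E -q-> B -q-> B -q-> B -p-> D -p-> E -p-> G -q-> B -p-> D -q-> H -p-> A

After x (step 10): H. After xy (step 11): A.
They differ (H ≠ A), so y is not a cycle from the state after x; this split is not the one the pumping-lemma construction produces, and pumping y need not keep the string in L(N).

no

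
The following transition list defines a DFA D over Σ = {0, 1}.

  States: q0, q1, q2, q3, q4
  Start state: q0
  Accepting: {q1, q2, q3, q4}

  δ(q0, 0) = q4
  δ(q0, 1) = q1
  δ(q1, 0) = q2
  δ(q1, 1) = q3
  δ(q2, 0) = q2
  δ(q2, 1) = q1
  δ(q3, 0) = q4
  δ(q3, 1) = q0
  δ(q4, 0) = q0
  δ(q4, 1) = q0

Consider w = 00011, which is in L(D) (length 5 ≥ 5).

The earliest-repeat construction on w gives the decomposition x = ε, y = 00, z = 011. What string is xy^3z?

000000011

xy^3z = ε·00·00·00·011 = 000000011.
Reading y = 00 takes D from q0 back to q0, so after x·y·y·y the machine is still in q0, and z then leads to the accepting state q1. Hence 000000011 ∈ L(D).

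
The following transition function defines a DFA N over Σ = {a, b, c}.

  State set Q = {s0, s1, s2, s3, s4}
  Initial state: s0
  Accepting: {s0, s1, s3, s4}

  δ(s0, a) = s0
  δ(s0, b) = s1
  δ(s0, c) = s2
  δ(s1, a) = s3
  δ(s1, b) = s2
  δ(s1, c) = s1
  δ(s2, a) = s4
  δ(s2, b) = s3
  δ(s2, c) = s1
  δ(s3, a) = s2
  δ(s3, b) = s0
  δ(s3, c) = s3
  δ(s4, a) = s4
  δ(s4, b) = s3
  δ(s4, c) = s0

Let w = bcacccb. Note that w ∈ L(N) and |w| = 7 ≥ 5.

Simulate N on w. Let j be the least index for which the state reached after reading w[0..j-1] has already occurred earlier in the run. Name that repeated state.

Run of N on w = b c a c c c b:
  step 0: s0  (start)
  step 1: s1  (read b: s0→s1)
  step 2: s1  (read c: s1→s1)   ← first repeat (s1 seen earlier)
  step 3: s3  (read a: s1→s3)
  step 4: s3  (read c: s3→s3)
  step 5: s3  (read c: s3→s3)
  step 6: s3  (read c: s3→s3)
  step 7: s0  (read b: s3→s0)

The earliest repeat is at step j = 2: N is in s1, which it already visited at step i = 1.
The DFA has 5 states, so the proof of the pumping lemma guarantees a repeated state among the first 5+1 visited; the segment between the two visits is the pumpable y.

s1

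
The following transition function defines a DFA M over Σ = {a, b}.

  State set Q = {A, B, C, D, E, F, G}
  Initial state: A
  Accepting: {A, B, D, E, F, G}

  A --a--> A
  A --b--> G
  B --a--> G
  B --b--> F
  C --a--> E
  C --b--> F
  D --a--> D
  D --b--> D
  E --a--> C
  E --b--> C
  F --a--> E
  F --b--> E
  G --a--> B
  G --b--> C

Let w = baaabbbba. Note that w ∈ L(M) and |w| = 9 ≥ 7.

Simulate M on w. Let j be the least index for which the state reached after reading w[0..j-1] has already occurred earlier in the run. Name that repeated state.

Run of M on w = b a a a b b b b a:
  step 0: A  (start)
  step 1: G  (read b: A→G)
  step 2: B  (read a: G→B)
  step 3: G  (read a: B→G)   ← first repeat (G seen earlier)
  step 4: B  (read a: G→B)
  step 5: F  (read b: B→F)
  step 6: E  (read b: F→E)
  step 7: C  (read b: E→C)
  step 8: F  (read b: C→F)
  step 9: E  (read a: F→E)

The earliest repeat is at step j = 3: M is in G, which it already visited at step i = 1.
The DFA has 7 states, so the proof of the pumping lemma guarantees a repeated state among the first 7+1 visited; the segment between the two visits is the pumpable y.

G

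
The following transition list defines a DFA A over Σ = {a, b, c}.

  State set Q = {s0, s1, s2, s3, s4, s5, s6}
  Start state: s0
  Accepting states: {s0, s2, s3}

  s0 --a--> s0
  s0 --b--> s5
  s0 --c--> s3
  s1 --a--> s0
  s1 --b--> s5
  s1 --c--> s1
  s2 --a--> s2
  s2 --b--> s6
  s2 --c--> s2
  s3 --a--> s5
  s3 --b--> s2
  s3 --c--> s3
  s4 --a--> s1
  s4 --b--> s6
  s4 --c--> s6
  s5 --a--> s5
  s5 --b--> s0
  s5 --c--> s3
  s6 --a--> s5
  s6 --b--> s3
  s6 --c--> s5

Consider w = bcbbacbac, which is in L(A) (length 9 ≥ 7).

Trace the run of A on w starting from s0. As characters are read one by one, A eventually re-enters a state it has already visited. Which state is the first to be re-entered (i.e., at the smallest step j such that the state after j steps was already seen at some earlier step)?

State sequence: s0 -b-> s5 -c-> s3 -b-> s2 -b-> s6 -a-> s5 -c-> s3 -b-> s2 -a-> s2 -c-> s2
First repeat at step 5: s5 was already visited.

The earliest repeat is at step j = 5: A is in s5, which it already visited at step i = 1.
Since A has 7 states, any run of length ≥ 7 visits 7+1 states, so by pigeonhole some state repeats within the first 7 steps — that repeat gives the pumpable loop.

s5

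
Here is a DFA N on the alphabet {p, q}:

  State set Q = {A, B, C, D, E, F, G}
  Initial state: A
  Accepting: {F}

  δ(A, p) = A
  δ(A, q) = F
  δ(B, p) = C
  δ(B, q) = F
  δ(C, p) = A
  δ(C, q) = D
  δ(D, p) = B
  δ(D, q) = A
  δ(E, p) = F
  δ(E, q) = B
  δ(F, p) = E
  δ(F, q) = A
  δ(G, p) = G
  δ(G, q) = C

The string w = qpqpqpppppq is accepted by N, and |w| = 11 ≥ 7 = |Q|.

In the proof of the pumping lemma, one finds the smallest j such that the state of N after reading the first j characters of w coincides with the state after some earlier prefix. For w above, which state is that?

Run of N on w = q p q p q p p p p p q:
  step 0: A  (start)
  step 1: F  (read q: A→F)
  step 2: E  (read p: F→E)
  step 3: B  (read q: E→B)
  step 4: C  (read p: B→C)
  step 5: D  (read q: C→D)
  step 6: B  (read p: D→B)   ← first repeat (B seen earlier)
  step 7: C  (read p: B→C)
  step 8: A  (read p: C→A)
  step 9: A  (read p: A→A)
  step 10: A  (read p: A→A)
  step 11: F  (read q: A→F)

The earliest repeat is at step j = 6: N is in B, which it already visited at step i = 3.
The DFA has 7 states, so the proof of the pumping lemma guarantees a repeated state among the first 7+1 visited; the segment between the two visits is the pumpable y.

B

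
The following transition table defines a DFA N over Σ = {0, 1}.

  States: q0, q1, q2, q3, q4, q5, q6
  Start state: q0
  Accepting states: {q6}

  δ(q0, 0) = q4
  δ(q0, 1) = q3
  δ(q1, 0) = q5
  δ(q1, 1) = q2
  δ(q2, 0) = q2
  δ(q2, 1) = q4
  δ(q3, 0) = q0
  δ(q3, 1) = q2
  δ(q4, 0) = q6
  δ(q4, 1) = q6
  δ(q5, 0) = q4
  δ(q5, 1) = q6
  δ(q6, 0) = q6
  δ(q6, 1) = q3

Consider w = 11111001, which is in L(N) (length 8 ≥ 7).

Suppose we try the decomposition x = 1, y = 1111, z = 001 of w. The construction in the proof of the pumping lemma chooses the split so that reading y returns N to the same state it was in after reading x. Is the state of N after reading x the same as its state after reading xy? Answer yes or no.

yes

State sequence: q0 -1-> q3 -1-> q2 -1-> q4 -1-> q6 -1-> q3

After x (step 1): q3. After xy (step 5): q3.
They match, so y = 1111 drives N around a cycle from q3 back to itself; pumping y any number of times keeps N in q3 before reading z, and xyⁱz ∈ L(N) for every i ≥ 0.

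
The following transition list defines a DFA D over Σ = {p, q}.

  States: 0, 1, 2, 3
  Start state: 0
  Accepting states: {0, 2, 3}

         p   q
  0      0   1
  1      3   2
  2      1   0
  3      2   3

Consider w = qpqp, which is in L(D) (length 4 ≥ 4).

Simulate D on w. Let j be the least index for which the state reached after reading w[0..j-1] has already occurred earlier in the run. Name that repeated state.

3

State sequence: 0 -q-> 1 -p-> 3 -q-> 3 -p-> 2
First repeat at step 3: 3 was already visited.

The earliest repeat is at step j = 3: D is in 3, which it already visited at step i = 2.
The DFA has 4 states, so the proof of the pumping lemma guarantees a repeated state among the first 4+1 visited; the segment between the two visits is the pumpable y.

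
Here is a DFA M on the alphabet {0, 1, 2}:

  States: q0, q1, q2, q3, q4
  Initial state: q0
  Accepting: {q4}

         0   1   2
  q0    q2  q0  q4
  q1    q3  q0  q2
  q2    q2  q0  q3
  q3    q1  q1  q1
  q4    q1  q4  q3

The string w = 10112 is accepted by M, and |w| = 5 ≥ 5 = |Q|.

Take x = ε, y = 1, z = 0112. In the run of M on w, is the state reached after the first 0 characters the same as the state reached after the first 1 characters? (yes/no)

State sequence: q0 -1-> q0

After x (step 0): q0. After xy (step 1): q0.
They match, so y = 1 drives M around a cycle from q0 back to itself; pumping y any number of times keeps M in q0 before reading z, and xyⁱz ∈ L(M) for every i ≥ 0.

yes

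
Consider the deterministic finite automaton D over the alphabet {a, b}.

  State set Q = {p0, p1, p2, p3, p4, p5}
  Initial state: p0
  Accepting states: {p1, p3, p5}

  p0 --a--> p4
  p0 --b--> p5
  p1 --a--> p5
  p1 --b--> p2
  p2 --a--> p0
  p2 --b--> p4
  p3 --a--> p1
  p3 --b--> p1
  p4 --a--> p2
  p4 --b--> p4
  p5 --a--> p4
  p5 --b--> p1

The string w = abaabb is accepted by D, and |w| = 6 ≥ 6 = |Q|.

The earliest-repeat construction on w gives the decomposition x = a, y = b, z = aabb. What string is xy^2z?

abbaabb

xy^2z = a·b·b·aabb = abbaabb.
Reading y = b takes D from p4 back to p4, so after x·y·y the machine is still in p4, and z then leads to the accepting state p1. Hence abbaabb ∈ L(D).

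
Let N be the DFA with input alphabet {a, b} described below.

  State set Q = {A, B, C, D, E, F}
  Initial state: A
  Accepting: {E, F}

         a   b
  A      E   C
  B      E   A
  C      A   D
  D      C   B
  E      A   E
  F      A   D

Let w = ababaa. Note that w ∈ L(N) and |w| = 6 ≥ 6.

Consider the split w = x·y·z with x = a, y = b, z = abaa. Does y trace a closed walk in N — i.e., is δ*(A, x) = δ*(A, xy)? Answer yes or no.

yes

Run of N on the first 2 characters of w = a b:
  step 0: A  (start)
  step 1: E  (read a: A→E)
  step 2: E  (read b: E→E)

After x (step 1): E. After xy (step 2): E.
They match, so y = b drives N around a cycle from E back to itself; pumping y any number of times keeps N in E before reading z, and xyⁱz ∈ L(N) for every i ≥ 0.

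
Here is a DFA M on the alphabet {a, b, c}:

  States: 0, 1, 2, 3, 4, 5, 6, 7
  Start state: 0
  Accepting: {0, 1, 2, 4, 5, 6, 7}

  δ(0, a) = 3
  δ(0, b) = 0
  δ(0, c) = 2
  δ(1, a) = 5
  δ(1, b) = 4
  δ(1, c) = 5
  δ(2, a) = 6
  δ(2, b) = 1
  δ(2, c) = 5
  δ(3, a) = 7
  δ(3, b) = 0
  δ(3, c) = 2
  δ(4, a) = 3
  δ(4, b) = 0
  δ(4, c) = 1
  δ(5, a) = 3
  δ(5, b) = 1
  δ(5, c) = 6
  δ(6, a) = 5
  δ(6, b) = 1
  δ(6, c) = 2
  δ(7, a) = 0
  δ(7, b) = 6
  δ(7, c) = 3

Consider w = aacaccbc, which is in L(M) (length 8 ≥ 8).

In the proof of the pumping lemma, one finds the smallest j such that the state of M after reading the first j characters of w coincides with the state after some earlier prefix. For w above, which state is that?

Run of M on w = a a c a c c b c:
  step 0: 0  (start)
  step 1: 3  (read a: 0→3)
  step 2: 7  (read a: 3→7)
  step 3: 3  (read c: 7→3)   ← first repeat (3 seen earlier)
  step 4: 7  (read a: 3→7)
  step 5: 3  (read c: 7→3)
  step 6: 2  (read c: 3→2)
  step 7: 1  (read b: 2→1)
  step 8: 5  (read c: 1→5)

The earliest repeat is at step j = 3: M is in 3, which it already visited at step i = 1.
Since M has 8 states, any run of length ≥ 8 visits 8+1 states, so by pigeonhole some state repeats within the first 8 steps — that repeat gives the pumpable loop.

3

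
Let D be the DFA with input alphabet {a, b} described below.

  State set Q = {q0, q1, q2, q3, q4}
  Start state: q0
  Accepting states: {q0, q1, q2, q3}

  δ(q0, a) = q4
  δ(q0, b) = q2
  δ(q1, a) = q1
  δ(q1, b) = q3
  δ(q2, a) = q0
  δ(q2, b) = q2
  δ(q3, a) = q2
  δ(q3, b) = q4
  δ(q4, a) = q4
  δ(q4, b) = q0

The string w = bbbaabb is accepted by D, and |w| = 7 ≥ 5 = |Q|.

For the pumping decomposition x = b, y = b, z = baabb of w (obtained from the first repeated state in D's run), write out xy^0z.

xy⁰z = xz = b·baabb = bbaabb.
Reading y = b takes D from q2 back to q2, so after x the machine is still in q2, and z then leads to the accepting state q2. Hence bbaabb ∈ L(D).

bbaabb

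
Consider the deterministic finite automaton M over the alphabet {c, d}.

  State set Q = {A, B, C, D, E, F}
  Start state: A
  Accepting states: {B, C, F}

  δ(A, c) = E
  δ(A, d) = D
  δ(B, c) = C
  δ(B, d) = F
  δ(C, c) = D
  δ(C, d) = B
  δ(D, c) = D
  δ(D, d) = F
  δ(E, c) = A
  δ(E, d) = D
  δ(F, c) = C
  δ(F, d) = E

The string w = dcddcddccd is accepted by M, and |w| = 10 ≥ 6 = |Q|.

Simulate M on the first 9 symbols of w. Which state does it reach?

D

Run of M on the first 9 characters of w = d c d d c d d c c:
  step 0: A  (start)
  step 1: D  (read d: A→D)
  step 2: D  (read c: D→D)
  step 3: F  (read d: D→F)
  step 4: E  (read d: F→E)
  step 5: A  (read c: E→A)
  step 6: D  (read d: A→D)
  step 7: F  (read d: D→F)
  step 8: C  (read c: F→C)
  step 9: D  (read c: C→D)

After reading 9 characters, M is in state D.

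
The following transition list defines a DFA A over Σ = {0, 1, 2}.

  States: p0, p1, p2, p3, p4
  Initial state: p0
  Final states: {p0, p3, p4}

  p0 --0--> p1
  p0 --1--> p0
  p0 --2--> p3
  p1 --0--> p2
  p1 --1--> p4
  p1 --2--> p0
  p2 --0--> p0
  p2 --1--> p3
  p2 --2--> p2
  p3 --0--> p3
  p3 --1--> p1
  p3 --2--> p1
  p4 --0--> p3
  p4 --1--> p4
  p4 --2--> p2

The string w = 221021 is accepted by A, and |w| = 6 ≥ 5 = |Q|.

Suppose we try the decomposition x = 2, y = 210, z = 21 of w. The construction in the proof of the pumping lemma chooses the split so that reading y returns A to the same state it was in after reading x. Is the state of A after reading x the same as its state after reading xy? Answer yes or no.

Run of A on the first 4 characters of w = 2 2 1 0:
  step 0: p0  (start)
  step 1: p3  (read 2: p0→p3)
  step 2: p1  (read 2: p3→p1)
  step 3: p4  (read 1: p1→p4)
  step 4: p3  (read 0: p4→p3)

After x (step 1): p3. After xy (step 4): p3.
They match, so y = 210 drives A around a cycle from p3 back to itself; pumping y any number of times keeps A in p3 before reading z, and xyⁱz ∈ L(A) for every i ≥ 0.

yes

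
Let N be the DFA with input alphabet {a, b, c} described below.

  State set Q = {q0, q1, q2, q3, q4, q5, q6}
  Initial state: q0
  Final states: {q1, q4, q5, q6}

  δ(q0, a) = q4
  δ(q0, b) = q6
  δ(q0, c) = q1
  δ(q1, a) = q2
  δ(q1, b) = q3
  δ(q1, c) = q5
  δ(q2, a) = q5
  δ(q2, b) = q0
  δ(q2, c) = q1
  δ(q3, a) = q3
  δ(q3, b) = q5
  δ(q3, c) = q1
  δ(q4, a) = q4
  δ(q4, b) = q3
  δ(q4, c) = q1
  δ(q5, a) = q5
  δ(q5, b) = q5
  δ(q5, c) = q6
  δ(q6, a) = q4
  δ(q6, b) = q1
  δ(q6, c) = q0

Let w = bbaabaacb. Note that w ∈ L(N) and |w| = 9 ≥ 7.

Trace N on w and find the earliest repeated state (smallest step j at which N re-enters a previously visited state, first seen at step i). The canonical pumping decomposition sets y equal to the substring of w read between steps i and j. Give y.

b

State sequence: q0 -b-> q6 -b-> q1 -a-> q2 -a-> q5 -b-> q5 -a-> q5 -a-> q5 -c-> q6 -b-> q1
First repeat at step 5: q5 was already visited.

So i = 4, j = 5, giving x = w[0:4] = bbaa, y = w[4:5] = b, z = w[5:9] = aacb.
Check: |xy| = 5 ≤ 7 and |y| = 1 ≥ 1. Reading y takes N from q5 back to q5, so every xyⁱz is accepted.
The DFA has 7 states, so the proof of the pumping lemma guarantees a repeated state among the first 7+1 visited; the segment between the two visits is the pumpable y.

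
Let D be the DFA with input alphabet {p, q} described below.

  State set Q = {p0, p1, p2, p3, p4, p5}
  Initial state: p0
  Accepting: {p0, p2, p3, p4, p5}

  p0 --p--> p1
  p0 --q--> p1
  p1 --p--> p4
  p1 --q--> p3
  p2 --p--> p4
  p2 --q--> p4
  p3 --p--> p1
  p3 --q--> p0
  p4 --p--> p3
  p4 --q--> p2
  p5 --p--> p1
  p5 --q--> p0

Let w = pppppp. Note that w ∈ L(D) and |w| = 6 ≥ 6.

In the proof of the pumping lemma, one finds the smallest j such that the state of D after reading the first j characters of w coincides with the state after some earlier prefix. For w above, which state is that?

State sequence: p0 -p-> p1 -p-> p4 -p-> p3 -p-> p1 -p-> p4 -p-> p3
First repeat at step 4: p1 was already visited.

The earliest repeat is at step j = 4: D is in p1, which it already visited at step i = 1.
The DFA has 6 states, so the proof of the pumping lemma guarantees a repeated state among the first 6+1 visited; the segment between the two visits is the pumpable y.

p1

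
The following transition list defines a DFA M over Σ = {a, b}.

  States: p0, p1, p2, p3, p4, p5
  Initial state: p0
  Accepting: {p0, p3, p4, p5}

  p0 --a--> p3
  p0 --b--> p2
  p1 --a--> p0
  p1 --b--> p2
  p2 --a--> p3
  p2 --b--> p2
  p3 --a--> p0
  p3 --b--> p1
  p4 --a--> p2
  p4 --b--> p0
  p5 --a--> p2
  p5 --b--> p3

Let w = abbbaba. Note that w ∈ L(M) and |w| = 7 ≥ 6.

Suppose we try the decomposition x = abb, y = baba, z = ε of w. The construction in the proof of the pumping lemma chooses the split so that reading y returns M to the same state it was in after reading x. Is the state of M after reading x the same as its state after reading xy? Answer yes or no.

Run of M on the first 7 characters of w = a b b b a b a:
  step 0: p0  (start)
  step 1: p3  (read a: p0→p3)
  step 2: p1  (read b: p3→p1)
  step 3: p2  (read b: p1→p2)
  step 4: p2  (read b: p2→p2)
  step 5: p3  (read a: p2→p3)
  step 6: p1  (read b: p3→p1)
  step 7: p0  (read a: p1→p0)

After x (step 3): p2. After xy (step 7): p0.
They differ (p2 ≠ p0), so y is not a cycle from the state after x; this split is not the one the pumping-lemma construction produces, and pumping y need not keep the string in L(M).

no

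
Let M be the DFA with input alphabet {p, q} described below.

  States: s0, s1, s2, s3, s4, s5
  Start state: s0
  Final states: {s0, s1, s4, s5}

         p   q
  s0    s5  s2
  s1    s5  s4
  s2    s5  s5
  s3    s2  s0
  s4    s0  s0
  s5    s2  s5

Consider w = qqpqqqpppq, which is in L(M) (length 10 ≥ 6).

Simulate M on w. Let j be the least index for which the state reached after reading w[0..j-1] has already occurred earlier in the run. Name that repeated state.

State sequence: s0 -q-> s2 -q-> s5 -p-> s2 -q-> s5 -q-> s5 -q-> s5 -p-> s2 -p-> s5 -p-> s2 -q-> s5
First repeat at step 3: s2 was already visited.

The earliest repeat is at step j = 3: M is in s2, which it already visited at step i = 1.
Pumping length from the standard proof: p = 6 (the number of states). The repeated state found above gives |xy| = j ≤ 6 and |y| = j − i ≥ 1.

s2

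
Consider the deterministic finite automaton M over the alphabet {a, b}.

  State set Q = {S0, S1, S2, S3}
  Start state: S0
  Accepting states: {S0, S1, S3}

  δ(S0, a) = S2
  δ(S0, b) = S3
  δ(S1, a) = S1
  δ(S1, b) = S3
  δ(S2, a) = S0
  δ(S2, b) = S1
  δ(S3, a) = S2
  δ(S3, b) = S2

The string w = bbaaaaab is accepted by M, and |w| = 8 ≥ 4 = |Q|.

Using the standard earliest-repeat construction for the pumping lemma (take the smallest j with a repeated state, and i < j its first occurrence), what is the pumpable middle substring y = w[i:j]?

Run of M on w = b b a a a a a b:
  step 0: S0  (start)
  step 1: S3  (read b: S0→S3)
  step 2: S2  (read b: S3→S2)
  step 3: S0  (read a: S2→S0)   ← first repeat (S0 seen earlier)
  step 4: S2  (read a: S0→S2)
  step 5: S0  (read a: S2→S0)
  step 6: S2  (read a: S0→S2)
  step 7: S0  (read a: S2→S0)
  step 8: S3  (read b: S0→S3)

So i = 0, j = 3, giving x = w[0:0] = ε, y = w[0:3] = bba, z = w[3:8] = aaaab.
Check: |xy| = 3 ≤ 4 and |y| = 3 ≥ 1. Reading y takes M from S0 back to S0, so every xyⁱz is accepted.
Since M has 4 states, any run of length ≥ 4 visits 4+1 states, so by pigeonhole some state repeats within the first 4 steps — that repeat gives the pumpable loop.

bba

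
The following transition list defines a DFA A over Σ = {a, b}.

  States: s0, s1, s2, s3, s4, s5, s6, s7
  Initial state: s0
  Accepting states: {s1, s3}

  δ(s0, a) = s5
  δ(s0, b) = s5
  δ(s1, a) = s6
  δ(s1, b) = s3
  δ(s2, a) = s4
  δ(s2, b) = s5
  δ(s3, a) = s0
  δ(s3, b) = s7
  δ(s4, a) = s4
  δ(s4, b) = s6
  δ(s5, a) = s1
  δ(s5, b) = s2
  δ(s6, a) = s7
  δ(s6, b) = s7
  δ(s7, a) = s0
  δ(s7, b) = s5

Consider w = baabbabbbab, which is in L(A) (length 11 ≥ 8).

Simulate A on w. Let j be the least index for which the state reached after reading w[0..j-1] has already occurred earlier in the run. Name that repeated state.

Run of A on w = b a a b b a b b b a b:
  step 0: s0  (start)
  step 1: s5  (read b: s0→s5)
  step 2: s1  (read a: s5→s1)
  step 3: s6  (read a: s1→s6)
  step 4: s7  (read b: s6→s7)
  step 5: s5  (read b: s7→s5)   ← first repeat (s5 seen earlier)
  step 6: s1  (read a: s5→s1)
  step 7: s3  (read b: s1→s3)
  step 8: s7  (read b: s3→s7)
  step 9: s5  (read b: s7→s5)
  step 10: s1  (read a: s5→s1)
  step 11: s3  (read b: s1→s3)

The earliest repeat is at step j = 5: A is in s5, which it already visited at step i = 1.
The DFA has 8 states, so the proof of the pumping lemma guarantees a repeated state among the first 8+1 visited; the segment between the two visits is the pumpable y.

s5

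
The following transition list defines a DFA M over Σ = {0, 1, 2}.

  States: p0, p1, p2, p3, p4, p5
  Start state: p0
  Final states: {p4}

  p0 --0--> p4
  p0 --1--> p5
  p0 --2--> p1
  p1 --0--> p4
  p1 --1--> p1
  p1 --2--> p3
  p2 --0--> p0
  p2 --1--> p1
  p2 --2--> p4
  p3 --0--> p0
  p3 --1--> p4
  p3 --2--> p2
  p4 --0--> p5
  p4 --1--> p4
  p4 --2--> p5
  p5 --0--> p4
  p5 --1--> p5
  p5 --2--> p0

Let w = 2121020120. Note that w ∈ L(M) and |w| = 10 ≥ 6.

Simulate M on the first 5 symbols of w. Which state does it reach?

State sequence: p0 -2-> p1 -1-> p1 -2-> p3 -1-> p4 -0-> p5

After reading 5 characters, M is in state p5.
(This kind of state-tracing is the core of the pumping-lemma construction: with 6 states, pigeonhole forces a repeat within the first 6 steps.)

p5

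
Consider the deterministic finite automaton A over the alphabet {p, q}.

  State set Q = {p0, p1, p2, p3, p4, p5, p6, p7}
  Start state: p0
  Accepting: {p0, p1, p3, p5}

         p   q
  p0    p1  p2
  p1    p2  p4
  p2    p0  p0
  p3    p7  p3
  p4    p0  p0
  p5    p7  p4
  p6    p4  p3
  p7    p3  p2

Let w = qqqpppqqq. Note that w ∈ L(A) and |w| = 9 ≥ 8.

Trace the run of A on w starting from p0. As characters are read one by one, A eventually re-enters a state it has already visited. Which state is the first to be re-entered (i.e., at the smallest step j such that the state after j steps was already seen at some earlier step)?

p0

State sequence: p0 -q-> p2 -q-> p0 -q-> p2 -p-> p0 -p-> p1 -p-> p2 -q-> p0 -q-> p2 -q-> p0
First repeat at step 2: p0 was already visited.

The earliest repeat is at step j = 2: A is in p0, which it already visited at step i = 0.
The DFA has 8 states, so the proof of the pumping lemma guarantees a repeated state among the first 8+1 visited; the segment between the two visits is the pumpable y.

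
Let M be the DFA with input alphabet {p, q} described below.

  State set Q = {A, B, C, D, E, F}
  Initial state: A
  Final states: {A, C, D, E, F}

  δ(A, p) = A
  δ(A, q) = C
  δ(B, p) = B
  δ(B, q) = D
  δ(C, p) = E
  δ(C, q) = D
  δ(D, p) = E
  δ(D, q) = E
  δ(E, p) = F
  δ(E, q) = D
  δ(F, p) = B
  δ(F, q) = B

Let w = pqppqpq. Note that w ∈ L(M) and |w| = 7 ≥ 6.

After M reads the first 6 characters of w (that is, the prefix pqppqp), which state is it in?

State sequence: A -p-> A -q-> C -p-> E -p-> F -q-> B -p-> B

After reading 6 characters, M is in state B.
(This kind of state-tracing is the core of the pumping-lemma construction: with 6 states, pigeonhole forces a repeat within the first 6 steps.)

B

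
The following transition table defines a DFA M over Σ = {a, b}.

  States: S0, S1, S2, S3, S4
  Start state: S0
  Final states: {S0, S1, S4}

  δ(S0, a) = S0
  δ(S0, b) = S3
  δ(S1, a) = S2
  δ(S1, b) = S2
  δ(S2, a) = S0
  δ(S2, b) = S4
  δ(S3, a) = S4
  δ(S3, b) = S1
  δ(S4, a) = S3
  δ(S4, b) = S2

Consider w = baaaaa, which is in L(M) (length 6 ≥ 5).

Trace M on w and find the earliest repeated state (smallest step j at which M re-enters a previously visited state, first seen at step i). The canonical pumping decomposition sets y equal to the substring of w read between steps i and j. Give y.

aa

State sequence: S0 -b-> S3 -a-> S4 -a-> S3 -a-> S4 -a-> S3 -a-> S4
First repeat at step 3: S3 was already visited.

So i = 1, j = 3, giving x = w[0:1] = b, y = w[1:3] = aa, z = w[3:6] = aaa.
Check: |xy| = 3 ≤ 5 and |y| = 2 ≥ 1. Reading y takes M from S3 back to S3, so every xyⁱz is accepted.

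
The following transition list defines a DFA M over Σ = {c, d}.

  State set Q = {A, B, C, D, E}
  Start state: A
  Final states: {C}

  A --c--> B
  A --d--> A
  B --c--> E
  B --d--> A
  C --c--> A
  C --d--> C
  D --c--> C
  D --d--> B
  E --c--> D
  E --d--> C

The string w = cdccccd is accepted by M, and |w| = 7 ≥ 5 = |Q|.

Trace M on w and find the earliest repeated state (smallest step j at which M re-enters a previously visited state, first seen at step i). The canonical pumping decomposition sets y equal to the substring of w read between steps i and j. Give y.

Run of M on w = c d c c c c d:
  step 0: A  (start)
  step 1: B  (read c: A→B)
  step 2: A  (read d: B→A)   ← first repeat (A seen earlier)
  step 3: B  (read c: A→B)
  step 4: E  (read c: B→E)
  step 5: D  (read c: E→D)
  step 6: C  (read c: D→C)
  step 7: C  (read d: C→C)

So i = 0, j = 2, giving x = w[0:0] = ε, y = w[0:2] = cd, z = w[2:7] = ccccd.
Check: |xy| = 2 ≤ 5 and |y| = 2 ≥ 1. Reading y takes M from A back to A, so every xyⁱz is accepted.
Since M has 5 states, any run of length ≥ 5 visits 5+1 states, so by pigeonhole some state repeats within the first 5 steps — that repeat gives the pumpable loop.

cd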